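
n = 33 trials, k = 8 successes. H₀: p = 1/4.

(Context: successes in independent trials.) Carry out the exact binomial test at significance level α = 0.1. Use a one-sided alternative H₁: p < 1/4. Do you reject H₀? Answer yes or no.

reject H₀: no

Exact binomial: n=33, k=8, p₀=1/4=0.2500
P(X≤8) from Σ C(n,i)·p₀^i·(1−p₀)^(n−i)
p-value (one-sided, H₁ less) = 0.55325
At α=0.1: p ≥ α → fail to reject H₀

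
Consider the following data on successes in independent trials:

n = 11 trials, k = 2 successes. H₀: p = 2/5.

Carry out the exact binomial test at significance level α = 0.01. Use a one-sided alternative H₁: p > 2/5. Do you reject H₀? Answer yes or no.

reject H₀: no

Exact binomial: n=11, k=2, p₀=2/5=0.4000
P(X≥2) from Σ C(n,i)·p₀^i·(1−p₀)^(n−i)
p-value (one-sided, H₁ greater) = 0.96977
At α=0.01: p ≥ α → fail to reject H₀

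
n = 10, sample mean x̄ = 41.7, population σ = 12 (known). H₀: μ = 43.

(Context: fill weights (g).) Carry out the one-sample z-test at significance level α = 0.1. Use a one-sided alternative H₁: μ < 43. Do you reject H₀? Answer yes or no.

reject H₀: no

SE = σ/√n = 12/√10 = 3.7947
z = (x̄−μ₀)/SE = (41.7−43)/3.7947 = -0.3426
p-value (one-sided, H₁ less) = 0.36596
At α=0.1: p ≥ α → fail to reject H₀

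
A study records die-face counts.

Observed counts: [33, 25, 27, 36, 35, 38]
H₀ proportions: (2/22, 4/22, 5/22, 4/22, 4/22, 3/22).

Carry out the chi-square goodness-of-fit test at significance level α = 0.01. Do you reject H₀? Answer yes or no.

reject H₀: yes

n = 194; E_i = n·p_i = [17.64, 35.27, 44.09, 35.27, 35.27, 26.45]
χ² = (33−17.64)²/17.64 + (25−35.27)²/35.27 + (27−44.09)²/44.09 + (36−35.27)²/35.27 + (35−35.27)²/35.27 + (38−26.45)²/26.45 = 28.0564
df = 5
p-value (upper-tail) = 0.00004
At α=0.01: p < α → reject H₀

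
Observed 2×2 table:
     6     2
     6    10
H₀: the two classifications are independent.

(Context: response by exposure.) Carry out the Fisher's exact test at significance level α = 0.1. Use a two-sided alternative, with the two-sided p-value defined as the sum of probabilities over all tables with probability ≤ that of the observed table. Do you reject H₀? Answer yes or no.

Margins: r₁=8, r₂=16, c₁=12, c₂=12, n=24
p_obs = C(8,6)·C(16,6)/C(24,12); sum pmf over tables with pmf ≤ p_obs
p-value (two-sided) = 0.19303
At α=0.1: p ≥ α → fail to reject H₀

reject H₀: no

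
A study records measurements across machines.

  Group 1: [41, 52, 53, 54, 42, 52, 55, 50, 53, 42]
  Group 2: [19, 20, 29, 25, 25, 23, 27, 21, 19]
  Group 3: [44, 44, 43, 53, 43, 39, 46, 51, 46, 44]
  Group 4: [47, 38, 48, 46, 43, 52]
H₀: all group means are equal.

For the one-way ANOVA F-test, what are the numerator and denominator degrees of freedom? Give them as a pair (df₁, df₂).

k = 4 groups, N = 35 total
df = (k−1, N−k) = (4−1, 35−4) = (3, 31)

degrees of freedom = [3, 31]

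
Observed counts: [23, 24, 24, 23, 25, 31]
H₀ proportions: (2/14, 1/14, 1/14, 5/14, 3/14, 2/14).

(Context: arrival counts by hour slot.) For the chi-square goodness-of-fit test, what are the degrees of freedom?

df = k − 1 = 6 − 1 = 5

degrees of freedom = 5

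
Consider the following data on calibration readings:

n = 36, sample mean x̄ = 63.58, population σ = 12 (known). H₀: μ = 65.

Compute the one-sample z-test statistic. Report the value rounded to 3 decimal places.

SE = σ/√n = 12/√36 = 2.0000
z = (x̄−μ₀)/SE = (63.58−65)/2.0000 = -0.7100

test statistic = -0.710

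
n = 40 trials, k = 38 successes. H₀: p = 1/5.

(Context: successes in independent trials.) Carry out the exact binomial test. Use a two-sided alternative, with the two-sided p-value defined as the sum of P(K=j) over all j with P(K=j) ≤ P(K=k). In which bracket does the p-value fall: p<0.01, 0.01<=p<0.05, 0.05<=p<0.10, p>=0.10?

Exact binomial: n=40, k=38, p₀=1/5=0.2000
P(X=j) = C(n,j)·p₀^j·(1−p₀)^(n−j); p = Σ P(X=j) over j with P(X=j) ≤ P(X=38)
p-value (two-sided) = 0.00000
→ bracket: p<0.01

p-value bracket: p<0.01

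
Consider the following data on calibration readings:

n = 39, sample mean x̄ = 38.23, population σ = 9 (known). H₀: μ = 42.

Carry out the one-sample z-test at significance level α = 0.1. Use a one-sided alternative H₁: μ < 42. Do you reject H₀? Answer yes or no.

SE = σ/√n = 9/√39 = 1.4412
z = (x̄−μ₀)/SE = (38.23−42)/1.4412 = -2.6160
p-value (one-sided, H₁ less) = 0.00445
At α=0.1: p < α → reject H₀

reject H₀: yes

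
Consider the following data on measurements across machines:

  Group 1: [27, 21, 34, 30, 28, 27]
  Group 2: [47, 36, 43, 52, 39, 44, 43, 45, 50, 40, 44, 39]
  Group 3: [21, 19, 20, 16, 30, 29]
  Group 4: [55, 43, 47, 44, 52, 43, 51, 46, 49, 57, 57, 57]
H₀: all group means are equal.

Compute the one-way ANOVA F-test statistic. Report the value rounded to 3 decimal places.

Group means [27.83, 43.50, 22.50, 50.08], grand mean 39.583
SSB = Σnᵢ(x̄ᵢ−x̄)² = 4086.500; SSW = ΣΣ(x−x̄ᵢ)² = 828.250
MSB = 4086.500/3 = 1362.1667; MSW = 828.250/32 = 25.8828
F = MSB/MSW = 52.6282
df = (3, 32)

test statistic = 52.628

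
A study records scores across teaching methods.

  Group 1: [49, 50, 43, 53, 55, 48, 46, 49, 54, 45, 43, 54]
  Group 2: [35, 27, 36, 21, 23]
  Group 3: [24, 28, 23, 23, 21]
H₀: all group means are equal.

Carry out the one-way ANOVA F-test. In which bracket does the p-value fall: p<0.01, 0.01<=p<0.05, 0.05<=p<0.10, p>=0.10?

p-value bracket: p<0.01

Group means [49.08, 28.40, 23.80], grand mean 38.636
SSB = Σnᵢ(x̄ᵢ−x̄)² = 2934.174; SSW = ΣΣ(x−x̄ᵢ)² = 414.917
MSB = 2934.174/2 = 1467.0871; MSW = 414.917/19 = 21.8377
F = MSB/MSW = 67.1813
df = (2, 19)
p-value (upper-tail) = 0.00000
→ bracket: p<0.01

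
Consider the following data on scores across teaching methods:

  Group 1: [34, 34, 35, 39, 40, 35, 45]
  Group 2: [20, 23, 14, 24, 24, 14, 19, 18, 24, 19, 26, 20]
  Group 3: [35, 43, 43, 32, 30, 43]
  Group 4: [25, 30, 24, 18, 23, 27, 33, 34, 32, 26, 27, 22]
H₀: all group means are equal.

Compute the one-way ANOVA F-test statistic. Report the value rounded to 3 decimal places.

Group means [37.43, 20.42, 37.67, 26.75], grand mean 28.486
SSB = Σnᵢ(x̄ᵢ−x̄)² = 1883.029; SSW = ΣΣ(x−x̄ᵢ)² = 708.214
MSB = 1883.029/3 = 627.6763; MSW = 708.214/33 = 21.4610
F = MSB/MSW = 29.2472
df = (3, 33)

test statistic = 29.247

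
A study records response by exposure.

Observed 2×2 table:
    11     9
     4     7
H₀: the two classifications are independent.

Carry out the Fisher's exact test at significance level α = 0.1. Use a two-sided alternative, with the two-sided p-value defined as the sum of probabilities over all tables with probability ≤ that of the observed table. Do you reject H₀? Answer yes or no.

reject H₀: no

Margins: r₁=20, r₂=11, c₁=15, c₂=16, n=31
p_obs = C(20,11)·C(11,4)/C(31,15); sum pmf over tables with pmf ≤ p_obs
p-value (two-sided) = 0.45779
At α=0.1: p ≥ α → fail to reject H₀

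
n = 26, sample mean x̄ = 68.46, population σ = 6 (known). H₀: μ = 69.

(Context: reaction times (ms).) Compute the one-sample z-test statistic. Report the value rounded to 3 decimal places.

SE = σ/√n = 6/√26 = 1.1767
z = (x̄−μ₀)/SE = (68.46−69)/1.1767 = -0.4589

test statistic = -0.459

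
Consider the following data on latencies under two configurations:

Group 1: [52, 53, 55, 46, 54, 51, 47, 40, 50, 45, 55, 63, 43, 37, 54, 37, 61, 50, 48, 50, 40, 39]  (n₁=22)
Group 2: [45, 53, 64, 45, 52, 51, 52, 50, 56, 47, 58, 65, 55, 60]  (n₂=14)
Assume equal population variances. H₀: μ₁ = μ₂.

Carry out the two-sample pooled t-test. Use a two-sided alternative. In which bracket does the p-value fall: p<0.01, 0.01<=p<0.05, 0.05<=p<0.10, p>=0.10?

p-value bracket: 0.01<=p<0.05

x̄₁=48.636, s₁=7.261, n₁=22
x̄₂=53.786, s₂=6.339, n₂=14
s_p² = [21·7.261² + 13·6.339²]/34 = 47.9249
SE = √(s_p²·(1/22+1/14)) = 2.3668
t = (48.636−53.786)/2.3668 = -2.1757
df = 34
p-value (two-sided) = 0.03662
→ bracket: 0.01<=p<0.05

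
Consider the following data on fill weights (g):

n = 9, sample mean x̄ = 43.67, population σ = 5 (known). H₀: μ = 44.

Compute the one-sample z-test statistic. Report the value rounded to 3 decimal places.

SE = σ/√n = 5/√9 = 1.6667
z = (x̄−μ₀)/SE = (43.67−44)/1.6667 = -0.1980

test statistic = -0.198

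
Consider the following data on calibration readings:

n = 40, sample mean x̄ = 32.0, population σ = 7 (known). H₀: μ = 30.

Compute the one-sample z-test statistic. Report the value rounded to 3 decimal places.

SE = σ/√n = 7/√40 = 1.1068
z = (x̄−μ₀)/SE = (32.0−30)/1.1068 = 1.8070

test statistic = 1.807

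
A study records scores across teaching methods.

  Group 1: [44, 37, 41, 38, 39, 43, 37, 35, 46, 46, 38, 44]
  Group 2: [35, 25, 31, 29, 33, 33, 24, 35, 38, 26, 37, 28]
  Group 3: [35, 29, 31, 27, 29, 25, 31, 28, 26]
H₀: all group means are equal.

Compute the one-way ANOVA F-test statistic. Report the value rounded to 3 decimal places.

test statistic = 26.578

Group means [40.67, 31.17, 29.00], grand mean 34.030
SSB = Σnᵢ(x̄ᵢ−x̄)² = 854.636; SSW = ΣΣ(x−x̄ᵢ)² = 482.333
MSB = 854.636/2 = 427.3182; MSW = 482.333/30 = 16.0778
F = MSB/MSW = 26.5782
df = (2, 30)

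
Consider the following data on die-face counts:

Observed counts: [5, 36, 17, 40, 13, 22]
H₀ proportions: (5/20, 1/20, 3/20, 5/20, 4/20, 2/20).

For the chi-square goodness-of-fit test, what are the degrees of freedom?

df = k − 1 = 6 − 1 = 5

degrees of freedom = 5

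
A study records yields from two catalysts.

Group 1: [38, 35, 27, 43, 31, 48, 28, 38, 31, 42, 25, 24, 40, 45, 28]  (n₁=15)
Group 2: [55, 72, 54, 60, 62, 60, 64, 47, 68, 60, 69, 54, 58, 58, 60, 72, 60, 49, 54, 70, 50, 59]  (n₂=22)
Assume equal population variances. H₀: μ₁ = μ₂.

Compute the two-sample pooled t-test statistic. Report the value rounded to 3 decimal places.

x̄₁=34.867, s₁=7.745, n₁=15
x̄₂=59.773, s₂=7.184, n₂=22
s_p² = [14·7.745² + 21·7.184²]/35 = 54.9599
SE = √(s_p²·(1/15+1/22)) = 2.4824
t = (34.867−59.773)/2.4824 = -10.0332
df = 35

test statistic = -10.033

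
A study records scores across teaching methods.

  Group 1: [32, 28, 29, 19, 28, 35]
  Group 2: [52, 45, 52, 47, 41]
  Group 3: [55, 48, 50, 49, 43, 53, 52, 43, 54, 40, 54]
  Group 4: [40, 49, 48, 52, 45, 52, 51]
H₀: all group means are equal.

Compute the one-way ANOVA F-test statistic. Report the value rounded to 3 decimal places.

Group means [28.50, 47.40, 49.18, 48.14], grand mean 44.345
SSB = Σnᵢ(x̄ᵢ−x̄)² = 1911.358; SSW = ΣΣ(x−x̄ᵢ)² = 615.194
MSB = 1911.358/3 = 637.1194; MSW = 615.194/25 = 24.6077
F = MSB/MSW = 25.8910
df = (3, 25)

test statistic = 25.891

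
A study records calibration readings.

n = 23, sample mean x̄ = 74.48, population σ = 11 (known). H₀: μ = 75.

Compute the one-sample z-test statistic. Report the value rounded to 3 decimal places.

SE = σ/√n = 11/√23 = 2.2937
z = (x̄−μ₀)/SE = (74.48−75)/2.2937 = -0.2267

test statistic = -0.227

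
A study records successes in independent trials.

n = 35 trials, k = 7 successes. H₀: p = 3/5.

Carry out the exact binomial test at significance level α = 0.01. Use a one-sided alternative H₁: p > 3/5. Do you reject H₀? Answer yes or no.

Exact binomial: n=35, k=7, p₀=3/5=0.6000
P(X≥7) from Σ C(n,i)·p₀^i·(1−p₀)^(n−i)
p-value (one-sided, H₁ greater) = 1.00000
At α=0.01: p ≥ α → fail to reject H₀

reject H₀: no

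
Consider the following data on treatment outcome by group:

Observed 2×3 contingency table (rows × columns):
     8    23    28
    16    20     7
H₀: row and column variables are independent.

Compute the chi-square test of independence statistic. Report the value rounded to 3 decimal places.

test statistic = 13.293

Row totals [59, 43], col totals [24, 43, 35], n=102
χ² = (8−13.88)²/13.88 + (23−24.87)²/24.87 + (28−20.25)²/20.25 + (16−10.12)²/10.12 + (20−18.13)²/18.13 + (7−14.75)²/14.75 = 13.2933
df = 2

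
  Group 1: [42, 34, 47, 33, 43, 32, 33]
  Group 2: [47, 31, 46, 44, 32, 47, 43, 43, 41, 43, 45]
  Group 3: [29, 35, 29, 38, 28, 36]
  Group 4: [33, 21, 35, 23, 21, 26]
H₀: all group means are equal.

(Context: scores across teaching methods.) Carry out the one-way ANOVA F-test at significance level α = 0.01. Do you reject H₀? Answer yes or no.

Group means [37.71, 42.00, 32.50, 26.50], grand mean 36.000
SSB = Σnᵢ(x̄ᵢ−x̄)² = 1031.571; SSW = ΣΣ(x−x̄ᵢ)² = 808.429
MSB = 1031.571/3 = 343.8571; MSW = 808.429/26 = 31.0934
F = MSB/MSW = 11.0588
df = (3, 26)
p-value (upper-tail) = 0.00007
At α=0.01: p < α → reject H₀

reject H₀: yes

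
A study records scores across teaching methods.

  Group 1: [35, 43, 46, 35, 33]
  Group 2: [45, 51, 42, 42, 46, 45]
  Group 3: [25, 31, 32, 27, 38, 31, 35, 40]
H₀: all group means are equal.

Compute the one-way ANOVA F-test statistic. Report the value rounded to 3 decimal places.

Group means [38.40, 45.17, 32.38], grand mean 38.000
SSB = Σnᵢ(x̄ᵢ−x̄)² = 562.092; SSW = ΣΣ(x−x̄ᵢ)² = 369.908
MSB = 562.092/2 = 281.0458; MSW = 369.908/16 = 23.1193
F = MSB/MSW = 12.1563
df = (2, 16)

test statistic = 12.156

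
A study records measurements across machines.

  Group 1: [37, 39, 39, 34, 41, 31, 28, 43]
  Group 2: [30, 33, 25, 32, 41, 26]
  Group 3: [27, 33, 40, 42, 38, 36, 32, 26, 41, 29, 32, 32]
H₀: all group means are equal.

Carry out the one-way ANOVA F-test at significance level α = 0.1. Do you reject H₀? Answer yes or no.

reject H₀: no

Group means [36.50, 31.17, 34.00], grand mean 34.115
SSB = Σnᵢ(x̄ᵢ−x̄)² = 97.821; SSW = ΣΣ(x−x̄ᵢ)² = 670.833
MSB = 97.821/2 = 48.9103; MSW = 670.833/23 = 29.1667
F = MSB/MSW = 1.6769
df = (2, 23)
p-value (upper-tail) = 0.20901
At α=0.1: p ≥ α → fail to reject H₀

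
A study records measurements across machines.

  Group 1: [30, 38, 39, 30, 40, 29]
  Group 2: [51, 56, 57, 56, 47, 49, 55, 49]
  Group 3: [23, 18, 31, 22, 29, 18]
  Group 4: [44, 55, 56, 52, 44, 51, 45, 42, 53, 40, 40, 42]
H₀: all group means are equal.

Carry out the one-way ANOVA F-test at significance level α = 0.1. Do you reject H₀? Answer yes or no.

Group means [34.33, 52.50, 23.50, 47.00], grand mean 41.594
SSB = Σnᵢ(x̄ᵢ−x̄)² = 3582.885; SSW = ΣΣ(x−x̄ᵢ)² = 782.833
MSB = 3582.885/3 = 1194.2951; MSW = 782.833/28 = 27.9583
F = MSB/MSW = 42.7170
df = (3, 28)
p-value (upper-tail) = 0.00000
At α=0.1: p < α → reject H₀

reject H₀: yes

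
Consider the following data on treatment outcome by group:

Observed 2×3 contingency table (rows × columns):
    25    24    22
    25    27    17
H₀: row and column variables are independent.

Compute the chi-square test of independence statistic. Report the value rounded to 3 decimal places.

Row totals [71, 69], col totals [50, 51, 39], n=140
χ² = (25−25.36)²/25.36 + (24−25.86)²/25.86 + (22−19.78)²/19.78 + (25−24.64)²/24.64 + (27−25.14)²/25.14 + (17−19.22)²/19.22 = 0.7891
df = 2

test statistic = 0.789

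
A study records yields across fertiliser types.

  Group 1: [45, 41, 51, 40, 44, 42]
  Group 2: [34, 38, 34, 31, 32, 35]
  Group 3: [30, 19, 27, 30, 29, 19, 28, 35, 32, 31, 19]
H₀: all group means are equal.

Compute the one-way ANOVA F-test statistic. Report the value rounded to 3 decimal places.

Group means [43.83, 34.00, 27.18], grand mean 33.304
SSB = Σnᵢ(x̄ᵢ−x̄)² = 1080.400; SSW = ΣΣ(x−x̄ᵢ)² = 428.470
MSB = 1080.400/2 = 540.1999; MSW = 428.470/20 = 21.4235
F = MSB/MSW = 25.2153
df = (2, 20)

test statistic = 25.215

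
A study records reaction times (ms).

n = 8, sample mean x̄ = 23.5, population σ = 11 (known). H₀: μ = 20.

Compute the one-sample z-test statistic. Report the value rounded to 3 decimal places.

test statistic = 0.900

SE = σ/√n = 11/√8 = 3.8891
z = (x̄−μ₀)/SE = (23.5−20)/3.8891 = 0.9000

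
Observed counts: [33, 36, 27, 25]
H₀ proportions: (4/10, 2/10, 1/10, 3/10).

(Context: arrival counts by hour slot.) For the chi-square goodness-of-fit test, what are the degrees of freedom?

df = k − 1 = 4 − 1 = 3

degrees of freedom = 3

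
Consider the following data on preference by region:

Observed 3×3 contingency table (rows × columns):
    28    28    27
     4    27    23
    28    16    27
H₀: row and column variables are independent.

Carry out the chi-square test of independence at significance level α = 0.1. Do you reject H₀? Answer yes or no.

Row totals [83, 54, 71], col totals [60, 71, 77], n=208
χ² = (28−23.94)²/23.94 + (28−28.33)²/28.33 + (27−30.73)²/30.73 + (4−15.58)²/15.58 + (27−18.43)²/18.43 + (23−19.99)²/19.99 + (28−20.48)²/20.48 + (16−24.24)²/24.24 + (27−26.28)²/26.28 = 19.7612
df = 4
p-value (upper-tail) = 0.00056
At α=0.1: p < α → reject H₀

reject H₀: yes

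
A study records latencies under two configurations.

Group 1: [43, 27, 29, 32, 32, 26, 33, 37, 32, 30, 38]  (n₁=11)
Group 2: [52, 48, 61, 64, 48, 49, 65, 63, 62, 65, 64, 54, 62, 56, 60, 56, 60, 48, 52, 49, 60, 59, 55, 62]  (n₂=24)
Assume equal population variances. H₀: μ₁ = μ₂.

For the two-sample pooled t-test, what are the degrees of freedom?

df = n₁ + n₂ − 2 = 11 + 24 − 2 = 33

degrees of freedom = 33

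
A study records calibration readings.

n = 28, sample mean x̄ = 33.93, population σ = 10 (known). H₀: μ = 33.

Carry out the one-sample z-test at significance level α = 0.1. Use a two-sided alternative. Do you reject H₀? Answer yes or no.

reject H₀: no

SE = σ/√n = 10/√28 = 1.8898
z = (x̄−μ₀)/SE = (33.93−33)/1.8898 = 0.4921
p-value (two-sided) = 0.62264
At α=0.1: p ≥ α → fail to reject H₀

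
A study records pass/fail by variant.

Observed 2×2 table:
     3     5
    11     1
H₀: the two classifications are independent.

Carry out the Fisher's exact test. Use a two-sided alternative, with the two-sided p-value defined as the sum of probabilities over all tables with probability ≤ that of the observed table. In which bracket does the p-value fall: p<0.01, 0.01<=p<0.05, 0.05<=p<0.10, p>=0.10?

p-value bracket: 0.01<=p<0.05

Margins: r₁=8, r₂=12, c₁=14, c₂=6, n=20
p_obs = C(8,3)·C(12,11)/C(20,14); sum pmf over tables with pmf ≤ p_obs
p-value (two-sided) = 0.01806
→ bracket: 0.01<=p<0.05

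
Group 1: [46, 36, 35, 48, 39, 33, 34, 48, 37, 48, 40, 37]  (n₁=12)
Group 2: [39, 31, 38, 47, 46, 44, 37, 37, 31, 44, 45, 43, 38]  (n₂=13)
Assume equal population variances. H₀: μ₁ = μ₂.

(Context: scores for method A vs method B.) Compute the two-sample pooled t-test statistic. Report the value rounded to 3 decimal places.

test statistic = 0.037

x̄₁=40.083, s₁=5.823, n₁=12
x̄₂=40.000, s₂=5.323, n₂=13
s_p² = [11·5.823² + 12·5.323²]/23 = 30.9964
SE = √(s_p²·(1/12+1/13)) = 2.2288
t = (40.083−40.000)/2.2288 = 0.0374
df = 23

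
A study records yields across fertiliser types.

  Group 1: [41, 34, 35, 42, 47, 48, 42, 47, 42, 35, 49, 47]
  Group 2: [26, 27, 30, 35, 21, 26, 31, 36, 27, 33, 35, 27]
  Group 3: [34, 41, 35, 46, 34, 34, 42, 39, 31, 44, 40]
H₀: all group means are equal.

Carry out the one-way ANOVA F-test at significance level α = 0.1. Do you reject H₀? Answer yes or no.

Group means [42.42, 29.50, 38.18], grand mean 36.657
SSB = Σnᵢ(x̄ᵢ−x̄)² = 1038.333; SSW = ΣΣ(x−x̄ᵢ)² = 789.553
MSB = 1038.333/2 = 519.1663; MSW = 789.553/32 = 24.6735
F = MSB/MSW = 21.0414
df = (2, 32)
p-value (upper-tail) = 0.00000
At α=0.1: p < α → reject H₀

reject H₀: yes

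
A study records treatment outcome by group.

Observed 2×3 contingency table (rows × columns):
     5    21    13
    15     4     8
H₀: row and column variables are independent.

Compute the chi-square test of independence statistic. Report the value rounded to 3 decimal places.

Row totals [39, 27], col totals [20, 25, 21], n=66
χ² = (5−11.82)²/11.82 + (21−14.77)²/14.77 + (13−12.41)²/12.41 + (15−8.18)²/8.18 + (4−10.23)²/10.23 + (8−8.59)²/8.59 = 16.1009
df = 2

test statistic = 16.101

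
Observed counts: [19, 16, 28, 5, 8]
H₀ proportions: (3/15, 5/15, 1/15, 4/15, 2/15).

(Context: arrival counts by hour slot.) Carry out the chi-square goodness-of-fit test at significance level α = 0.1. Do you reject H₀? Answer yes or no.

reject H₀: yes

n = 76; E_i = n·p_i = [15.20, 25.33, 5.07, 20.27, 10.13]
χ² = (19−15.20)²/15.20 + (16−25.33)²/25.33 + (28−5.07)²/5.07 + (5−20.27)²/20.27 + (8−10.13)²/10.13 = 120.1414
df = 4
p-value (upper-tail) = 0.00000
At α=0.1: p < α → reject H₀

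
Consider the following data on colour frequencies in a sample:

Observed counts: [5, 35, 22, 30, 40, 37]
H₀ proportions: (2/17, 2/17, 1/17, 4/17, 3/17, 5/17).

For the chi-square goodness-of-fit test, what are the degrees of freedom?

df = k − 1 = 6 − 1 = 5

degrees of freedom = 5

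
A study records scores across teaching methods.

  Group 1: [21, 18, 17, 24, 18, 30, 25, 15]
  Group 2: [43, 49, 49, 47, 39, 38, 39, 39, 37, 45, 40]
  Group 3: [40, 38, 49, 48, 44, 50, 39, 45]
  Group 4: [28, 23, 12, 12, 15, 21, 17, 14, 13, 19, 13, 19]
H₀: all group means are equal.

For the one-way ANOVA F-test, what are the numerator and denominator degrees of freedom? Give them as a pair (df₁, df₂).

k = 4 groups, N = 39 total
df = (k−1, N−k) = (4−1, 39−4) = (3, 35)

degrees of freedom = [3, 35]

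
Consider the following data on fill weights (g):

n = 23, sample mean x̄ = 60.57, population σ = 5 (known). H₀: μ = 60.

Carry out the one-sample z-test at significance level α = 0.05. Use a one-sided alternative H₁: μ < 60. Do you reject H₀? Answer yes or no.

reject H₀: no

SE = σ/√n = 5/√23 = 1.0426
z = (x̄−μ₀)/SE = (60.57−60)/1.0426 = 0.5467
p-value (one-sided, H₁ less) = 0.70772
At α=0.05: p ≥ α → fail to reject H₀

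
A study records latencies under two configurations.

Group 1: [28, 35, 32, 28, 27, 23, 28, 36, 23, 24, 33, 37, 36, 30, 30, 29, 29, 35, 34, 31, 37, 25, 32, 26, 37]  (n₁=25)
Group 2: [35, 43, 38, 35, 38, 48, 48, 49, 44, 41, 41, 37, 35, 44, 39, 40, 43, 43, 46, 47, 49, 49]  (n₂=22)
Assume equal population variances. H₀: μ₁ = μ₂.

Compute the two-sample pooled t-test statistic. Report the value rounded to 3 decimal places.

test statistic = -8.627

x̄₁=30.600, s₁=4.528, n₁=25
x̄₂=42.364, s₂=4.816, n₂=22
s_p² = [24·4.528² + 21·4.816²]/45 = 21.7576
SE = √(s_p²·(1/25+1/22)) = 1.3636
t = (30.600−42.364)/1.3636 = -8.6272
df = 45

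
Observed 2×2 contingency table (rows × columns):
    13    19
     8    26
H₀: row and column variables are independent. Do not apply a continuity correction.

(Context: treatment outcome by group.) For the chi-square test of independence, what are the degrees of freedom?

degrees of freedom = 1

df = (r−1)(c−1) = (2−1)·(2−1) = 1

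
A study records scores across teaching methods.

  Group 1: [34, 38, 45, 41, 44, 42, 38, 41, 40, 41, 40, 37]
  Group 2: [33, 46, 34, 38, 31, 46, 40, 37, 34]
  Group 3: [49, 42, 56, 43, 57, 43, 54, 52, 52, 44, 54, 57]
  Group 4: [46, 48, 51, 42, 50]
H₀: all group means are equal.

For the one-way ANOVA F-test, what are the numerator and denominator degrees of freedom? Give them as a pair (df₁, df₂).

degrees of freedom = [3, 34]

k = 4 groups, N = 38 total
df = (k−1, N−k) = (4−1, 38−4) = (3, 34)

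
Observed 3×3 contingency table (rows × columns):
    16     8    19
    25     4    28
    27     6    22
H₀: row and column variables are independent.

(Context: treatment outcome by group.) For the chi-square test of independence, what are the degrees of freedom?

degrees of freedom = 4

df = (r−1)(c−1) = (3−1)·(3−1) = 4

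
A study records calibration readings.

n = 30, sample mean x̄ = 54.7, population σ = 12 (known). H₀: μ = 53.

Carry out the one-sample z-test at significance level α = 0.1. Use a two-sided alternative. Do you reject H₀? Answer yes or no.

reject H₀: no

SE = σ/√n = 12/√30 = 2.1909
z = (x̄−μ₀)/SE = (54.7−53)/2.1909 = 0.7759
p-value (two-sided) = 0.43778
At α=0.1: p ≥ α → fail to reject H₀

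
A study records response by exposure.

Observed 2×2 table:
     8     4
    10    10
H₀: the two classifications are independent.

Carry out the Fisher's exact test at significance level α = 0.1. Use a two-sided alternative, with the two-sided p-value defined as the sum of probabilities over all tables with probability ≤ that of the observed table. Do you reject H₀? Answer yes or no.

reject H₀: no

Margins: r₁=12, r₂=20, c₁=18, c₂=14, n=32
p_obs = C(12,8)·C(20,10)/C(32,18); sum pmf over tables with pmf ≤ p_obs
p-value (two-sided) = 0.47093
At α=0.1: p ≥ α → fail to reject H₀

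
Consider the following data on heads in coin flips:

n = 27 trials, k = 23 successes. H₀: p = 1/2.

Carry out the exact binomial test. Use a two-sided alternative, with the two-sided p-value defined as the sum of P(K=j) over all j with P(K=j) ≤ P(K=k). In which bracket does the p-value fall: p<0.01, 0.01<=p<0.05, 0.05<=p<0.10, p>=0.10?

p-value bracket: p<0.01

Exact binomial: n=27, k=23, p₀=1/2=0.5000
P(X=j) = C(n,j)·p₀^j·(1−p₀)^(n−j); p = Σ P(X=j) over j with P(X=j) ≤ P(X=23)
p-value (two-sided) = 0.00031
→ bracket: p<0.01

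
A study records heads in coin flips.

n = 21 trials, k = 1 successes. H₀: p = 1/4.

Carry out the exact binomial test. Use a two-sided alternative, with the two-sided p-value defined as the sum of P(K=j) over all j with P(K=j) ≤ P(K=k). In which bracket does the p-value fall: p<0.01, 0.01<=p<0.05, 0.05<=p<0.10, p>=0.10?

p-value bracket: 0.01<=p<0.05

Exact binomial: n=21, k=1, p₀=1/4=0.2500
P(X=j) = C(n,j)·p₀^j·(1−p₀)^(n−j); p = Σ P(X=j) over j with P(X=j) ≤ P(X=1)
p-value (two-sided) = 0.03966
→ bracket: 0.01<=p<0.05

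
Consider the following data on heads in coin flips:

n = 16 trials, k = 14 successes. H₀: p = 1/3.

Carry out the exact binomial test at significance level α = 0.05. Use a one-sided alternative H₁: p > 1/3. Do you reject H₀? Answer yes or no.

Exact binomial: n=16, k=14, p₀=1/3=0.3333
P(X≥14) from Σ C(n,i)·p₀^i·(1−p₀)^(n−i)
p-value (one-sided, H₁ greater) = 0.00001
At α=0.05: p < α → reject H₀

reject H₀: yes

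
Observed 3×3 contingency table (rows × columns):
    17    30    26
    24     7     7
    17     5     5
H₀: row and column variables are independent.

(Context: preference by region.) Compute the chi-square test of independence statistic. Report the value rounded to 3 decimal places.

Row totals [73, 38, 27], col totals [58, 42, 38], n=138
χ² = (17−30.68)²/30.68 + (30−22.22)²/22.22 + (26−20.10)²/20.10 + (24−15.97)²/15.97 + (7−11.57)²/11.57 + (7−10.46)²/10.46 + (17−11.35)²/11.35 + (5−8.22)²/8.22 + (5−7.43)²/7.43 = 22.4150
df = 4

test statistic = 22.415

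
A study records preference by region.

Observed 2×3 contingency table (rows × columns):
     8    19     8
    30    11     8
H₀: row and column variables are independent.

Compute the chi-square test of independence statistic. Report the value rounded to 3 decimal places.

Row totals [35, 49], col totals [38, 30, 16], n=84
χ² = (8−15.83)²/15.83 + (19−12.50)²/12.50 + (8−6.67)²/6.67 + (30−22.17)²/22.17 + (11−17.50)²/17.50 + (8−9.33)²/9.33 = 12.8950
df = 2

test statistic = 12.895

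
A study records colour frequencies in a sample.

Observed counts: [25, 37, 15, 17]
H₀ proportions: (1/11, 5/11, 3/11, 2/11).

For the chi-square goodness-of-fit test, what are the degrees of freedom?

degrees of freedom = 3

df = k − 1 = 4 − 1 = 3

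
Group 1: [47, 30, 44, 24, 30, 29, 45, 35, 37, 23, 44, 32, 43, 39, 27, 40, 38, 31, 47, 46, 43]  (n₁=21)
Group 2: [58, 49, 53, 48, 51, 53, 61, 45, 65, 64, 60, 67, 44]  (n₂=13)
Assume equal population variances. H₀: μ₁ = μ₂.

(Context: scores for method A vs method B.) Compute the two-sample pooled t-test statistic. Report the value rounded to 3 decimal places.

test statistic = -6.678

x̄₁=36.857, s₁=7.812, n₁=21
x̄₂=55.231, s₂=7.769, n₂=13
s_p² = [20·7.812² + 12·7.769²]/32 = 60.7775
SE = √(s_p²·(1/21+1/13)) = 2.7512
t = (36.857−55.231)/2.7512 = -6.6783
df = 32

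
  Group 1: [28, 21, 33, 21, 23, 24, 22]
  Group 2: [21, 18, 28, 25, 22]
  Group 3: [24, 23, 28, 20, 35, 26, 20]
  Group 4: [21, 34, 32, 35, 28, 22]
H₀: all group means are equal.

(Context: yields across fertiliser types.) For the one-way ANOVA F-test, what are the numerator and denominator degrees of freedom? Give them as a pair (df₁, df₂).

k = 4 groups, N = 25 total
df = (k−1, N−k) = (4−1, 25−4) = (3, 21)

degrees of freedom = [3, 21]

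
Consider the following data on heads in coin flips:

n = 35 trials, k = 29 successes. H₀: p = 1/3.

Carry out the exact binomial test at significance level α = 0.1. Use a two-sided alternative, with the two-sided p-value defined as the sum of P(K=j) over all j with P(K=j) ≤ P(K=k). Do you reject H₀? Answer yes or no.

reject H₀: yes

Exact binomial: n=35, k=29, p₀=1/3=0.3333
P(X=j) = C(n,j)·p₀^j·(1−p₀)^(n−j); p = Σ P(X=j) over j with P(X=j) ≤ P(X=29)
p-value (two-sided) = 0.00000
At α=0.1: p < α → reject H₀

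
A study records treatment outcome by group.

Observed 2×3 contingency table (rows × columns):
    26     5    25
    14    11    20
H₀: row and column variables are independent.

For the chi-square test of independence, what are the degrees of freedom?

degrees of freedom = 2

df = (r−1)(c−1) = (2−1)·(3−1) = 2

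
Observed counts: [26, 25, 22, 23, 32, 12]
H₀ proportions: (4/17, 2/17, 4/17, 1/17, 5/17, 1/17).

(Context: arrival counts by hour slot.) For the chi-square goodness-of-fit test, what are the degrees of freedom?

df = k − 1 = 6 − 1 = 5

degrees of freedom = 5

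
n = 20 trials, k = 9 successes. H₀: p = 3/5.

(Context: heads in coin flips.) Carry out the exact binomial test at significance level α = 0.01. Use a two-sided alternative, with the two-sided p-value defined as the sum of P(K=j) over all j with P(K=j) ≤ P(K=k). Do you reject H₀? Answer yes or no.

reject H₀: no

Exact binomial: n=20, k=9, p₀=3/5=0.6000
P(X=j) = C(n,j)·p₀^j·(1−p₀)^(n−j); p = Σ P(X=j) over j with P(X=j) ≤ P(X=9)
p-value (two-sided) = 0.17847
At α=0.01: p ≥ α → fail to reject H₀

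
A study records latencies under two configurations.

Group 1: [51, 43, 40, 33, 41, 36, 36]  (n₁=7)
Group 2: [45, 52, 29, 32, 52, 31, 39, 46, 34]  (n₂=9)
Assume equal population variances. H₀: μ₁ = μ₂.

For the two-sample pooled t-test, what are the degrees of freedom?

degrees of freedom = 14

df = n₁ + n₂ − 2 = 7 + 9 − 2 = 14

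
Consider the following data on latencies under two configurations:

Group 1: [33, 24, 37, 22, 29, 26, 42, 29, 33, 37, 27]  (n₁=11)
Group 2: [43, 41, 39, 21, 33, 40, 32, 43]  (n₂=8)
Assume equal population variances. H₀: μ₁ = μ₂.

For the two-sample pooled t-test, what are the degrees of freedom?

degrees of freedom = 17

df = n₁ + n₂ − 2 = 11 + 8 − 2 = 17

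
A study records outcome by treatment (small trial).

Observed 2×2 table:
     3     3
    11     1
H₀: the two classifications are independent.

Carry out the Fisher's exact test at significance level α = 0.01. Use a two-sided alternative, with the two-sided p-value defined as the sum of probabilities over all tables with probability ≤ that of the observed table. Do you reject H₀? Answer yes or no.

Margins: r₁=6, r₂=12, c₁=14, c₂=4, n=18
p_obs = C(6,3)·C(12,11)/C(18,14); sum pmf over tables with pmf ≤ p_obs
p-value (two-sided) = 0.08333
At α=0.01: p ≥ α → fail to reject H₀

reject H₀: no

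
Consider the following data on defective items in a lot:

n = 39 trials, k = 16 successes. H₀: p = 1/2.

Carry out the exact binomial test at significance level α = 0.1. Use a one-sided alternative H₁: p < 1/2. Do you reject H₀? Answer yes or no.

Exact binomial: n=39, k=16, p₀=1/2=0.5000
P(X≤16) from Σ C(n,i)·p₀^i·(1−p₀)^(n−i)
p-value (one-sided, H₁ less) = 0.16839
At α=0.1: p ≥ α → fail to reject H₀

reject H₀: no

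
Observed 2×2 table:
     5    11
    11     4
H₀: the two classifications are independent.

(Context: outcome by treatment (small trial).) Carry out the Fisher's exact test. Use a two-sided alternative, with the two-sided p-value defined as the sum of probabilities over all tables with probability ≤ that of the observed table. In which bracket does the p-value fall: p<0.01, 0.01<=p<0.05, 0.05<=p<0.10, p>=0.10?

Margins: r₁=16, r₂=15, c₁=16, c₂=15, n=31
p_obs = C(16,5)·C(15,11)/C(31,16); sum pmf over tables with pmf ≤ p_obs
p-value (two-sided) = 0.03195
→ bracket: 0.01<=p<0.05

p-value bracket: 0.01<=p<0.05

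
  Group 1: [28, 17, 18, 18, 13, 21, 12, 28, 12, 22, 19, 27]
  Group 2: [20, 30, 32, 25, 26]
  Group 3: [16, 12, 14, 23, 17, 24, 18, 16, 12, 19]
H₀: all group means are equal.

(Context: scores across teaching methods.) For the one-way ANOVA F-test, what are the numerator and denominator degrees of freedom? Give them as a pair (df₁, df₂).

k = 3 groups, N = 27 total
df = (k−1, N−k) = (3−1, 27−3) = (2, 24)

degrees of freedom = [2, 24]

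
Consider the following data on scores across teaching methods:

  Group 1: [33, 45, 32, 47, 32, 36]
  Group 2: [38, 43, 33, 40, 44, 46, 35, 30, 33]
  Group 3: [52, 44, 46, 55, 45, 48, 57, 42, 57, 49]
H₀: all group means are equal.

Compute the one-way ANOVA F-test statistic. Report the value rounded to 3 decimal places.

Group means [37.50, 38.00, 49.50], grand mean 42.480
SSB = Σnᵢ(x̄ᵢ−x̄)² = 822.240; SSW = ΣΣ(x−x̄ᵢ)² = 752.000
MSB = 822.240/2 = 411.1200; MSW = 752.000/22 = 34.1818
F = MSB/MSW = 12.0274
df = (2, 22)

test statistic = 12.027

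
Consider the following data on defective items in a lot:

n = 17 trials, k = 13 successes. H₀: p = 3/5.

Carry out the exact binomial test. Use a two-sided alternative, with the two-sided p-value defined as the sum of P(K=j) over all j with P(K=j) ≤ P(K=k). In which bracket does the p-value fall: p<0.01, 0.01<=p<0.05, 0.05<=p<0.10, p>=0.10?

p-value bracket: p>=0.10

Exact binomial: n=17, k=13, p₀=3/5=0.6000
P(X=j) = C(n,j)·p₀^j·(1−p₀)^(n−j); p = Σ P(X=j) over j with P(X=j) ≤ P(X=13)
p-value (two-sided) = 0.21790
→ bracket: p>=0.10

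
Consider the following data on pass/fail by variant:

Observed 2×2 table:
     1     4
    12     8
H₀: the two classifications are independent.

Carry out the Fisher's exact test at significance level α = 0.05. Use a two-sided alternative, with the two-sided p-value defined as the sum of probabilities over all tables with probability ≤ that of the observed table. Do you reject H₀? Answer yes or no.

reject H₀: no

Margins: r₁=5, r₂=20, c₁=13, c₂=12, n=25
p_obs = C(5,1)·C(20,12)/C(25,13); sum pmf over tables with pmf ≤ p_obs
p-value (two-sided) = 0.16025
At α=0.05: p ≥ α → fail to reject H₀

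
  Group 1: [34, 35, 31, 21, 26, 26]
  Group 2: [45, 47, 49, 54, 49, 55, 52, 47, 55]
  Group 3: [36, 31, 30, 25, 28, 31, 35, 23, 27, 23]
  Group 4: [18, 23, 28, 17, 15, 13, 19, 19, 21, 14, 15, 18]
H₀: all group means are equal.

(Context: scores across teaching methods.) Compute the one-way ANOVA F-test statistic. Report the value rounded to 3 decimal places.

Group means [28.83, 50.33, 28.90, 18.33], grand mean 30.676
SSB = Σnᵢ(x̄ᵢ−x̄)² = 5357.708; SSW = ΣΣ(x−x̄ᵢ)² = 642.400
MSB = 5357.708/3 = 1785.9027; MSW = 642.400/33 = 19.4667
F = MSB/MSW = 91.7416
df = (3, 33)

test statistic = 91.742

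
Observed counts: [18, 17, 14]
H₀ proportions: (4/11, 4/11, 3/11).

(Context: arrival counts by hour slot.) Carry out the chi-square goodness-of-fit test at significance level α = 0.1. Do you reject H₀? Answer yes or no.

n = 49; E_i = n·p_i = [17.82, 17.82, 13.36]
χ² = (18−17.82)²/17.82 + (17−17.82)²/17.82 + (14−13.36)²/13.36 = 0.0697
df = 2
p-value (upper-tail) = 0.96574
At α=0.1: p ≥ α → fail to reject H₀

reject H₀: no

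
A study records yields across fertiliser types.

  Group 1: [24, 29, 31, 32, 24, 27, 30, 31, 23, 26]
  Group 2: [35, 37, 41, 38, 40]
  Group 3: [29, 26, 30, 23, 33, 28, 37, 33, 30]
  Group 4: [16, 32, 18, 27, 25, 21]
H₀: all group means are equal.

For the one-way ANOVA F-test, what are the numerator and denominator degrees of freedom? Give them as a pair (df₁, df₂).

degrees of freedom = [3, 26]

k = 4 groups, N = 30 total
df = (k−1, N−k) = (4−1, 30−4) = (3, 26)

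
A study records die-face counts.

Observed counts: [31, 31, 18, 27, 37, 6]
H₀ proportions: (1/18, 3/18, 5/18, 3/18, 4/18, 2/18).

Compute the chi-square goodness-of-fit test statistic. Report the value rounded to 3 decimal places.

n = 150; E_i = n·p_i = [8.33, 25.00, 41.67, 25.00, 33.33, 16.67]
χ² = (31−8.33)²/8.33 + (31−25.00)²/25.00 + (18−41.67)²/41.67 + (27−25.00)²/25.00 + (37−33.33)²/33.33 + (6−16.67)²/16.67 = 83.9260
df = 5

test statistic = 83.926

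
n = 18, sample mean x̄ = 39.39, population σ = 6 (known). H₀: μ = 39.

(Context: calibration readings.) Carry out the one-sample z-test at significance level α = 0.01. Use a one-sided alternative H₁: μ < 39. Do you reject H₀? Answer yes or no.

SE = σ/√n = 6/√18 = 1.4142
z = (x̄−μ₀)/SE = (39.39−39)/1.4142 = 0.2758
p-value (one-sided, H₁ less) = 0.60864
At α=0.01: p ≥ α → fail to reject H₀

reject H₀: no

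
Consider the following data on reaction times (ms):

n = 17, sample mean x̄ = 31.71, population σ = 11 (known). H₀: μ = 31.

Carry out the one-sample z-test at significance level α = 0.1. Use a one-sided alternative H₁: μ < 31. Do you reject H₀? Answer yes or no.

reject H₀: no

SE = σ/√n = 11/√17 = 2.6679
z = (x̄−μ₀)/SE = (31.71−31)/2.6679 = 0.2661
p-value (one-sided, H₁ less) = 0.60493
At α=0.1: p ≥ α → fail to reject H₀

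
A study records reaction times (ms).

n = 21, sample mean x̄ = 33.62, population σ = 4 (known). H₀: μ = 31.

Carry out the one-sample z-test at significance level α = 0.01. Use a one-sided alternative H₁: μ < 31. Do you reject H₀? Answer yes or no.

reject H₀: no

SE = σ/√n = 4/√21 = 0.8729
z = (x̄−μ₀)/SE = (33.62−31)/0.8729 = 3.0016
p-value (one-sided, H₁ less) = 0.99866
At α=0.01: p ≥ α → fail to reject H₀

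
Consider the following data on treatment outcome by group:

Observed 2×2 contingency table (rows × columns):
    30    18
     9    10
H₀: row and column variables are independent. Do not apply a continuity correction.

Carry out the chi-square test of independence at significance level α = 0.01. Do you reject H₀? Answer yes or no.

Row totals [48, 19], col totals [39, 28], n=67
χ² = (30−27.94)²/27.94 + (18−20.06)²/20.06 + (9−11.06)²/11.06 + (10−7.94)²/7.94 = 1.2812
df = 1
p-value (upper-tail) = 0.25768
At α=0.01: p ≥ α → fail to reject H₀

reject H₀: no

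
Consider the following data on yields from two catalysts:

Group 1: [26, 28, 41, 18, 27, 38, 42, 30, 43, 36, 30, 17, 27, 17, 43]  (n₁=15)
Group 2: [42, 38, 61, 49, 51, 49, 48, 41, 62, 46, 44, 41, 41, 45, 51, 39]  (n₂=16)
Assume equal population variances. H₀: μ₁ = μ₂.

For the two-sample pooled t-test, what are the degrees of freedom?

degrees of freedom = 29

df = n₁ + n₂ − 2 = 15 + 16 − 2 = 29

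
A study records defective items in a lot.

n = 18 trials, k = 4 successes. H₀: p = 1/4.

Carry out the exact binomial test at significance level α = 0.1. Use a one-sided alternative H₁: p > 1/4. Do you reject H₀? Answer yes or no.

Exact binomial: n=18, k=4, p₀=1/4=0.2500
P(X≥4) from Σ C(n,i)·p₀^i·(1−p₀)^(n−i)
p-value (one-sided, H₁ greater) = 0.69431
At α=0.1: p ≥ α → fail to reject H₀

reject H₀: no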